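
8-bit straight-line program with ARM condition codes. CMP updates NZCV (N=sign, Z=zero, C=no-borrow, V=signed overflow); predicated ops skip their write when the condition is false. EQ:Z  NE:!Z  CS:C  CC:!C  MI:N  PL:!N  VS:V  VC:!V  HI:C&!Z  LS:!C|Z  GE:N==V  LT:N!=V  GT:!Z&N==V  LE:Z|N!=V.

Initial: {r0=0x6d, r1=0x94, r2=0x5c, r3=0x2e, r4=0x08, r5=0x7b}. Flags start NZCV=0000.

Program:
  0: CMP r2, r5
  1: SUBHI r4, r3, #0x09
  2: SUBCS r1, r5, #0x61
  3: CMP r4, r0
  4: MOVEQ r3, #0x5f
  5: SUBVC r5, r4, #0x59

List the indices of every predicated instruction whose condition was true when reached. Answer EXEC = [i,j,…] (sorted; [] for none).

[0] flags=1000 → (cmp)
[1] flags=1000 HI?F → skip
[2] flags=1000 CS?F → skip
[3] flags=1000 → (cmp)
[4] flags=1000 EQ?F → skip
[5] flags=1000 VC?T → r5=0xaf

EXEC = [5]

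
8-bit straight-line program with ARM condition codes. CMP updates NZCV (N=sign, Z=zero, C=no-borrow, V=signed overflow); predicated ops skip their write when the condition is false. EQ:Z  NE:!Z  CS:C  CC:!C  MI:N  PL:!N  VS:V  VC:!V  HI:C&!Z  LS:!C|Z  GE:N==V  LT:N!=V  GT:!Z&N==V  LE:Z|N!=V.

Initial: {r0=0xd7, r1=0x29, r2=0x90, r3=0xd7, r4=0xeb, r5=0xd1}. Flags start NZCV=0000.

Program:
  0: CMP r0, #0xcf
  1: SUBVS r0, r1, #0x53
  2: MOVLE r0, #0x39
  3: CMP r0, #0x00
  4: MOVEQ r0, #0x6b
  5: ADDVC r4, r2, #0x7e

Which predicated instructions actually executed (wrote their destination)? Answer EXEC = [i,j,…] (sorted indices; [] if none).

[0] flags=0010 → (cmp)
[1] flags=0010 VS?F → skip
[2] flags=0010 LE?F → skip
[3] flags=1010 → (cmp)
[4] flags=1010 EQ?F → skip
[5] flags=1010 VC?T → r4=0x0e

EXEC = [5]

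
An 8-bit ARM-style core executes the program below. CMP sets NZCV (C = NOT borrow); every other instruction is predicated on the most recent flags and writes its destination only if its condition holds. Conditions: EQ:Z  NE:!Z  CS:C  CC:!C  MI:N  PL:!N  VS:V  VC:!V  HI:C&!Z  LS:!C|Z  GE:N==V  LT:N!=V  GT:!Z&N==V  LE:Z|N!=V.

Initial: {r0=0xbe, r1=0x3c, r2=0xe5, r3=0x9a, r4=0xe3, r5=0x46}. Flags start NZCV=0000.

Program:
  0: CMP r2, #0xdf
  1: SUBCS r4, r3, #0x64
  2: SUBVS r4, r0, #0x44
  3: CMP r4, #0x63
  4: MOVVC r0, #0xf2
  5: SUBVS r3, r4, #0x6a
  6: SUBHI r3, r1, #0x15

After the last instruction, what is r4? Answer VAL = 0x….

0: ✓ CMP  NZCV=0010
1: ✓ SUBCS  r4←0x36
2: · SUBVS
3: ✓ CMP  NZCV=1000
4: ✓ MOVVC  r0←0xf2
5: · SUBVS
6: · SUBHI

VAL = 0x36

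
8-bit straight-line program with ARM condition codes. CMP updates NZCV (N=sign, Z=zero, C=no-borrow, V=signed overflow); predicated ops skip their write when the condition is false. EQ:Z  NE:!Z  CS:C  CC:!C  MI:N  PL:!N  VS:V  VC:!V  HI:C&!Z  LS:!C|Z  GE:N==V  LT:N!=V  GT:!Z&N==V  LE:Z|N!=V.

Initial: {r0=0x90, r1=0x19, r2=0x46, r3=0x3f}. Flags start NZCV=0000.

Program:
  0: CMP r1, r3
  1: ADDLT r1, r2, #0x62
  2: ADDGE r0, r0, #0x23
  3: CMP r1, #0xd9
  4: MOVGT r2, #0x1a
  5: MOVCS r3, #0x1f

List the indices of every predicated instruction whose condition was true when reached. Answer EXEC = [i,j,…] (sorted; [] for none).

0: ✓ CMP  NZCV=1000
1: ✓ ADDLT  r1←0xa8
2: · ADDGE
3: ✓ CMP  NZCV=1000
4: · MOVGT
5: · MOVCS

EXEC = [1]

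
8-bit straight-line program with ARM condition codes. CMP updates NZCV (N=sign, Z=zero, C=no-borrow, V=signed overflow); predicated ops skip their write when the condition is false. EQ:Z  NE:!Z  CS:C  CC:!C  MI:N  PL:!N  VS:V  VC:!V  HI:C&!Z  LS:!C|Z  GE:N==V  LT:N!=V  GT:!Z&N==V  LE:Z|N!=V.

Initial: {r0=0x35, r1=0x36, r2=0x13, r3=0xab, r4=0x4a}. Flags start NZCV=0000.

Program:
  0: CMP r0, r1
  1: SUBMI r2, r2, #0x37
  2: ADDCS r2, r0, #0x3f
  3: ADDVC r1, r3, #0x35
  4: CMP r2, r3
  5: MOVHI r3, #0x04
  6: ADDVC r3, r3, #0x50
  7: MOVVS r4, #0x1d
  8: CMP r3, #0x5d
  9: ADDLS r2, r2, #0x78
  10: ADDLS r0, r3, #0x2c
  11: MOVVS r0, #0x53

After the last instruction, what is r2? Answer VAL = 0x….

VAL = 0x54

[0] flags=1000 → (cmp)
[1] flags=1000 MI?T → r2=0xdc
[2] flags=1000 CS?F → skip
[3] flags=1000 VC?T → r1=0xe0
[4] flags=0010 → (cmp)
[5] flags=0010 HI?T → r3=0x04
[6] flags=0010 VC?T → r3=0x54
[7] flags=0010 VS?F → skip
[8] flags=1000 → (cmp)
[9] flags=1000 LS?T → r2=0x54
[10] flags=1000 LS?T → r0=0x80
[11] flags=1000 VS?F → skip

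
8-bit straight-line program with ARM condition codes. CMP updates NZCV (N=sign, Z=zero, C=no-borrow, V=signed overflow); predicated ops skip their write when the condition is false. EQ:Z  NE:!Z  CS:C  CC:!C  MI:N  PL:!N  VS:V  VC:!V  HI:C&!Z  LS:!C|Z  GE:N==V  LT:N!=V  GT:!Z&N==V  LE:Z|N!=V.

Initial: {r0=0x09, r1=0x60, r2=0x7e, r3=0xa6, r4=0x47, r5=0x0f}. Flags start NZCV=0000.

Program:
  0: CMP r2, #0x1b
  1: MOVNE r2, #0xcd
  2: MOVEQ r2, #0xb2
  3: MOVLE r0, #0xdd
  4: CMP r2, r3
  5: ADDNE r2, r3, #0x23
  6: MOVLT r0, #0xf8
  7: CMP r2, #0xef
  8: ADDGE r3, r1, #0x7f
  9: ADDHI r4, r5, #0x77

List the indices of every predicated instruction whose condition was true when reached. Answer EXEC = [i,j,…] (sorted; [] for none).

EXEC = [1,5]

0: ✓ CMP  NZCV=0010
1: ✓ MOVNE  r2←0xcd
2: · MOVEQ
3: · MOVLE
4: ✓ CMP  NZCV=0010
5: ✓ ADDNE  r2←0xc9
6: · MOVLT
7: ✓ CMP  NZCV=1000
8: · ADDGE
9: · ADDHI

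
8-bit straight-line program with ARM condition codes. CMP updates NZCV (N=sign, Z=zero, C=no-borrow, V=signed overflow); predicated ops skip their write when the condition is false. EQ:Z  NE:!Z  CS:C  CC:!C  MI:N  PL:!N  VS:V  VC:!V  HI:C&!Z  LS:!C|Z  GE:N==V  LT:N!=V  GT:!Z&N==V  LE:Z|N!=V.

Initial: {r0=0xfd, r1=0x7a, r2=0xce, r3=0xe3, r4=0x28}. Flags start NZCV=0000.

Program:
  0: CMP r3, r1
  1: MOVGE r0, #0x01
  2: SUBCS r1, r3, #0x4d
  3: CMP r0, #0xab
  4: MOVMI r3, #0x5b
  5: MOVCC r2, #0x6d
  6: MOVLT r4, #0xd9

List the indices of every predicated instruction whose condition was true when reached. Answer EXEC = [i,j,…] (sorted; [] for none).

EXEC = [2]

[0] flags=0011 → (cmp)
[1] flags=0011 GE?F → skip
[2] flags=0011 CS?T → r1=0x96
[3] flags=0010 → (cmp)
[4] flags=0010 MI?F → skip
[5] flags=0010 CC?F → skip
[6] flags=0010 LT?F → skip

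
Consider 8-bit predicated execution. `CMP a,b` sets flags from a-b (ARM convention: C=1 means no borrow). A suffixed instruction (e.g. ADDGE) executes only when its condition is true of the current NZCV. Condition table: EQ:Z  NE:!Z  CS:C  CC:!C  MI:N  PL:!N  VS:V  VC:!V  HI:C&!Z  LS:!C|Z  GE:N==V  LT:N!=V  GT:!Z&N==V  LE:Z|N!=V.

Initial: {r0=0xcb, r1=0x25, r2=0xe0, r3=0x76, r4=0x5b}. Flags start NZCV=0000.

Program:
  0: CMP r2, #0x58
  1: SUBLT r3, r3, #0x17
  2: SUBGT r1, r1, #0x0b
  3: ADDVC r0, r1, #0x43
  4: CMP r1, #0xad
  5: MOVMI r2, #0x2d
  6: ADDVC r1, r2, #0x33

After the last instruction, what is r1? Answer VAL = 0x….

0: ✓ CMP  NZCV=1010
1: ✓ SUBLT  r3←0x5f
2: · SUBGT
3: ✓ ADDVC  r0←0x68
4: ✓ CMP  NZCV=0000
5: · MOVMI
6: ✓ ADDVC  r1←0x13

VAL = 0x13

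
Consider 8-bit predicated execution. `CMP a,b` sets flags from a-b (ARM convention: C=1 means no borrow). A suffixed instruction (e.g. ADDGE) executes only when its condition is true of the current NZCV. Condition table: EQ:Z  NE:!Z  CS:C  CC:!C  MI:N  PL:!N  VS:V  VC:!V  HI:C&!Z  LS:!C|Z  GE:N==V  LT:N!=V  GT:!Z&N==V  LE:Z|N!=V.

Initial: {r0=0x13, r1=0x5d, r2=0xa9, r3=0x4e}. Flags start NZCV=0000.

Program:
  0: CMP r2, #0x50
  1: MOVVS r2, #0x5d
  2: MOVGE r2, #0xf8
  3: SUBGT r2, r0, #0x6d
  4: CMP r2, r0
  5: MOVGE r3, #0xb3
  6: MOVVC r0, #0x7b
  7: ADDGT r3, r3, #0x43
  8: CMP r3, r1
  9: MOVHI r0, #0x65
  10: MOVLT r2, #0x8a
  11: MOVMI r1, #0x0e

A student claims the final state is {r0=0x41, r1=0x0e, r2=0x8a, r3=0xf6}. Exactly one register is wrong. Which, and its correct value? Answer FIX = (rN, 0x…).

[0] flags=0011 → (cmp)
[1] flags=0011 VS?T → r2=0x5d
[2] flags=0011 GE?F → skip
[3] flags=0011 GT?F → skip
[4] flags=0010 → (cmp)
[5] flags=0010 GE?T → r3=0xb3
[6] flags=0010 VC?T → r0=0x7b
[7] flags=0010 GT?T → r3=0xf6
[8] flags=1010 → (cmp)
[9] flags=1010 HI?T → r0=0x65
[10] flags=1010 LT?T → r2=0x8a
[11] flags=1010 MI?T → r1=0x0e

FIX = (r0, 0x65)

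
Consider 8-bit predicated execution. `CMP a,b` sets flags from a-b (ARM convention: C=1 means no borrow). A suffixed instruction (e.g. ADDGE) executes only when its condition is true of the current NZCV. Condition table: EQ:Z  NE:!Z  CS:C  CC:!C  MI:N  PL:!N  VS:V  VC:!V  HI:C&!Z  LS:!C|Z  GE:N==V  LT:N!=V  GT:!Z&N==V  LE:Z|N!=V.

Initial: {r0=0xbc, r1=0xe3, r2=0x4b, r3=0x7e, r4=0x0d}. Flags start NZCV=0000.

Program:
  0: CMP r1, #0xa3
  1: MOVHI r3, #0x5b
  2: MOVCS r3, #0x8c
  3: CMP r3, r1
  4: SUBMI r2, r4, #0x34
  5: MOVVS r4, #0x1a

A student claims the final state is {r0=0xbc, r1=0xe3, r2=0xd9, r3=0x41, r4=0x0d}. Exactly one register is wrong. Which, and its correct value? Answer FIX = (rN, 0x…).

FIX = (r3, 0x8c)

[0] flags=0010 → (cmp)
[1] flags=0010 HI?T → r3=0x5b
[2] flags=0010 CS?T → r3=0x8c
[3] flags=1000 → (cmp)
[4] flags=1000 MI?T → r2=0xd9
[5] flags=1000 VS?F → skip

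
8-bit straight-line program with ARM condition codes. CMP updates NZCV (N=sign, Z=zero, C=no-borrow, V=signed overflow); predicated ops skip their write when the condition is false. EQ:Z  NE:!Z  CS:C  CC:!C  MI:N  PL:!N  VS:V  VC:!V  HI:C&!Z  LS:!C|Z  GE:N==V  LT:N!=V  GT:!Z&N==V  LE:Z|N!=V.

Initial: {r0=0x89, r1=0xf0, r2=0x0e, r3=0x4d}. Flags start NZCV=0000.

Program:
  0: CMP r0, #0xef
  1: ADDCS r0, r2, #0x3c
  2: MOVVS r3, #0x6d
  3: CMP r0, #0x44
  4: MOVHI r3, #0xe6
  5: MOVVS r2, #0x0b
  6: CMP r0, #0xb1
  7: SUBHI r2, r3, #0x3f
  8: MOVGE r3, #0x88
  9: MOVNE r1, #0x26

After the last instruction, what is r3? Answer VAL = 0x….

[0] flags=1000 → (cmp)
[1] flags=1000 CS?F → skip
[2] flags=1000 VS?F → skip
[3] flags=0011 → (cmp)
[4] flags=0011 HI?T → r3=0xe6
[5] flags=0011 VS?T → r2=0x0b
[6] flags=1000 → (cmp)
[7] flags=1000 HI?F → skip
[8] flags=1000 GE?F → skip
[9] flags=1000 NE?T → r1=0x26

VAL = 0xe6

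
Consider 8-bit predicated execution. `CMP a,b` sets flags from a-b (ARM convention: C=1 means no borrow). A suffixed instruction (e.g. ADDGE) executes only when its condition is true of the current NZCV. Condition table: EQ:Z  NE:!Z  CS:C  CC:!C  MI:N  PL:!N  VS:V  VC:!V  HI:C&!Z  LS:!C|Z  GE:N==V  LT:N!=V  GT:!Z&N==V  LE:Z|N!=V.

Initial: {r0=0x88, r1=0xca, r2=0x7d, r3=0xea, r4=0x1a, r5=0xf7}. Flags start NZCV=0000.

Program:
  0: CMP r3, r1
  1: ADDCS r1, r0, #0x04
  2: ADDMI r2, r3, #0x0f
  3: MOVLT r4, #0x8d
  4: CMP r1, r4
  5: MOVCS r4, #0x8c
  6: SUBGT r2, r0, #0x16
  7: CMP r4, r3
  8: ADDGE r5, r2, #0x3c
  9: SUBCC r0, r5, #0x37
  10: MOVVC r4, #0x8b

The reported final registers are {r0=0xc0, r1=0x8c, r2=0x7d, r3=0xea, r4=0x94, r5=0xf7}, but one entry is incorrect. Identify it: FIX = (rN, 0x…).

FIX = (r4, 0x8b)

[0] flags=0010 → (cmp)
[1] flags=0010 CS?T → r1=0x8c
[2] flags=0010 MI?F → skip
[3] flags=0010 LT?F → skip
[4] flags=0011 → (cmp)
[5] flags=0011 CS?T → r4=0x8c
[6] flags=0011 GT?F → skip
[7] flags=1000 → (cmp)
[8] flags=1000 GE?F → skip
[9] flags=1000 CC?T → r0=0xc0
[10] flags=1000 VC?T → r4=0x8b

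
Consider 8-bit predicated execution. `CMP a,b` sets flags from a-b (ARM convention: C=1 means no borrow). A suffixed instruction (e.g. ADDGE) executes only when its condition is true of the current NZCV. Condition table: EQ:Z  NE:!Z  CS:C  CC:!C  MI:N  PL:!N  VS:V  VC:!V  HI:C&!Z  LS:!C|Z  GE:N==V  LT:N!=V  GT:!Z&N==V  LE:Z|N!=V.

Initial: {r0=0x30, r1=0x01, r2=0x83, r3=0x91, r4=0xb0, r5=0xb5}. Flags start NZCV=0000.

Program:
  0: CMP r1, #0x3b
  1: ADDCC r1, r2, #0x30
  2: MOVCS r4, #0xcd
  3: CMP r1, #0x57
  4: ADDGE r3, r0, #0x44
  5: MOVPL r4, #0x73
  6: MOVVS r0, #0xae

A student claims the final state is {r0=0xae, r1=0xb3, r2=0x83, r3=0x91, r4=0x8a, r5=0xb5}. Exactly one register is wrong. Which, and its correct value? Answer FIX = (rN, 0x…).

0: ✓ CMP  NZCV=1000
1: ✓ ADDCC  r1←0xb3
2: · MOVCS
3: ✓ CMP  NZCV=0011
4: · ADDGE
5: ✓ MOVPL  r4←0x73
6: ✓ MOVVS  r0←0xae

FIX = (r4, 0x73)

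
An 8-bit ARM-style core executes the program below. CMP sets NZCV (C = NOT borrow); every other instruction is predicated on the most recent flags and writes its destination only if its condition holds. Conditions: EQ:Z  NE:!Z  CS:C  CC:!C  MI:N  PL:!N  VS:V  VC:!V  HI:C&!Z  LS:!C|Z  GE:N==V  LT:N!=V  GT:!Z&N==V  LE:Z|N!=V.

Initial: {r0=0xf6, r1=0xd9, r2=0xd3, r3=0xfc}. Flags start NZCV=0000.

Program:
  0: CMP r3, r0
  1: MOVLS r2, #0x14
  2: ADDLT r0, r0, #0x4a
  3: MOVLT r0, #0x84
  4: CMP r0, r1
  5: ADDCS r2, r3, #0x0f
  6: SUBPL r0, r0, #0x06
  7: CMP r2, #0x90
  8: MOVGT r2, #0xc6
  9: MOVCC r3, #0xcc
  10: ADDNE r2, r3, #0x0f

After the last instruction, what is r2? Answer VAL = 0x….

0: ✓ CMP  NZCV=0010
1: · MOVLS
2: · ADDLT
3: · MOVLT
4: ✓ CMP  NZCV=0010
5: ✓ ADDCS  r2←0x0b
6: ✓ SUBPL  r0←0xf0
7: ✓ CMP  NZCV=0000
8: ✓ MOVGT  r2←0xc6
9: ✓ MOVCC  r3←0xcc
10: ✓ ADDNE  r2←0xdb

VAL = 0xdb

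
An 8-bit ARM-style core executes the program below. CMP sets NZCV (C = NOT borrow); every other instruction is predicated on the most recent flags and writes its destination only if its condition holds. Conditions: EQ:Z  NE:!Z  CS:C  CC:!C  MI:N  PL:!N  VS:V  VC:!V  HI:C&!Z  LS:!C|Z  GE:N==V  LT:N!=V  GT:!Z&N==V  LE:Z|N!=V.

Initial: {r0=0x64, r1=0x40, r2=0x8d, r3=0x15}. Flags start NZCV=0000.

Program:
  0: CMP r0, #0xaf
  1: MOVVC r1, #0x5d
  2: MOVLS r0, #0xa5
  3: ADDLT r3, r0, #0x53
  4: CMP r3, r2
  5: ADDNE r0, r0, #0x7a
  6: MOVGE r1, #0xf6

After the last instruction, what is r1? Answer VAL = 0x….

VAL = 0xf6

[0] flags=1001 → (cmp)
[1] flags=1001 VC?F → skip
[2] flags=1001 LS?T → r0=0xa5
[3] flags=1001 LT?F → skip
[4] flags=1001 → (cmp)
[5] flags=1001 NE?T → r0=0x1f
[6] flags=1001 GE?T → r1=0xf6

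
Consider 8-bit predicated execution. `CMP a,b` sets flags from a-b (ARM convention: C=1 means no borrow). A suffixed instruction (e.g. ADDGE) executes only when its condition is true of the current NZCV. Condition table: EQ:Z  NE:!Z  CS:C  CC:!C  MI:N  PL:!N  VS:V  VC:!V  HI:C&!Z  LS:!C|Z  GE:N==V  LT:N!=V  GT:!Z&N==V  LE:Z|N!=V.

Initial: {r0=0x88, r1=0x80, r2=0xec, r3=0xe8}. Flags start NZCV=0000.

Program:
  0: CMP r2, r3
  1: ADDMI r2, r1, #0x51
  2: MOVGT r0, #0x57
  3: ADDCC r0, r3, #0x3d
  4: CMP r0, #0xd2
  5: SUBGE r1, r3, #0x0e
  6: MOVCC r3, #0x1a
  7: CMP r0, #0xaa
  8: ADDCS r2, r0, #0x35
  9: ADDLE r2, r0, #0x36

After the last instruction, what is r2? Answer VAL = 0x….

0: ✓ CMP  NZCV=0010
1: · ADDMI
2: ✓ MOVGT  r0←0x57
3: · ADDCC
4: ✓ CMP  NZCV=1001
5: ✓ SUBGE  r1←0xda
6: ✓ MOVCC  r3←0x1a
7: ✓ CMP  NZCV=1001
8: · ADDCS
9: · ADDLE

VAL = 0xec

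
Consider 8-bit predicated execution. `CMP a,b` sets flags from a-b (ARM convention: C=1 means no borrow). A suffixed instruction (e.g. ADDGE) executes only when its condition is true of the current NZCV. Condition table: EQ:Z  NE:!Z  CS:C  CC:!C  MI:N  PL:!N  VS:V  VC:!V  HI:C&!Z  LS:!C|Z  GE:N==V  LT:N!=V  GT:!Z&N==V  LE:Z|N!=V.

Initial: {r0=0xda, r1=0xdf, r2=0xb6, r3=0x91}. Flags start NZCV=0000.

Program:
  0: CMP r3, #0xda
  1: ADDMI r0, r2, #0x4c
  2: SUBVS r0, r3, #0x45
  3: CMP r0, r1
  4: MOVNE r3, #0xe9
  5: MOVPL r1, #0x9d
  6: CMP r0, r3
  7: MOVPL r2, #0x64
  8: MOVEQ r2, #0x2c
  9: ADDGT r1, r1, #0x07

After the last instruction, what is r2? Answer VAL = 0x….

VAL = 0x64

[0] flags=1000 → (cmp)
[1] flags=1000 MI?T → r0=0x02
[2] flags=1000 VS?F → skip
[3] flags=0000 → (cmp)
[4] flags=0000 NE?T → r3=0xe9
[5] flags=0000 PL?T → r1=0x9d
[6] flags=0000 → (cmp)
[7] flags=0000 PL?T → r2=0x64
[8] flags=0000 EQ?F → skip
[9] flags=0000 GT?T → r1=0xa4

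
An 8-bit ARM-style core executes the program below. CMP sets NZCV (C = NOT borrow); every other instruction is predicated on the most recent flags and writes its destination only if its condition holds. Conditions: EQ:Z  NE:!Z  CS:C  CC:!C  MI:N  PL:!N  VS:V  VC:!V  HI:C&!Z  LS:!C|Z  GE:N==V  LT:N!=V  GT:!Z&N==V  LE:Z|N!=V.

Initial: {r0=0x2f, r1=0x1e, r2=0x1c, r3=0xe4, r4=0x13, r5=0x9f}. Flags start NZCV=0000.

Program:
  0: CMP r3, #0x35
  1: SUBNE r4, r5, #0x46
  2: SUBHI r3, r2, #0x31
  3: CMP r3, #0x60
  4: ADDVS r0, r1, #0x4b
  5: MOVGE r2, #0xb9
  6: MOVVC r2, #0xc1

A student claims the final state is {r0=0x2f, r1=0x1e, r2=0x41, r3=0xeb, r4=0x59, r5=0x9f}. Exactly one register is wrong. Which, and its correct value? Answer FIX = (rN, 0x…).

FIX = (r2, 0xc1)

[0] flags=1010 → (cmp)
[1] flags=1010 NE?T → r4=0x59
[2] flags=1010 HI?T → r3=0xeb
[3] flags=1010 → (cmp)
[4] flags=1010 VS?F → skip
[5] flags=1010 GE?F → skip
[6] flags=1010 VC?T → r2=0xc1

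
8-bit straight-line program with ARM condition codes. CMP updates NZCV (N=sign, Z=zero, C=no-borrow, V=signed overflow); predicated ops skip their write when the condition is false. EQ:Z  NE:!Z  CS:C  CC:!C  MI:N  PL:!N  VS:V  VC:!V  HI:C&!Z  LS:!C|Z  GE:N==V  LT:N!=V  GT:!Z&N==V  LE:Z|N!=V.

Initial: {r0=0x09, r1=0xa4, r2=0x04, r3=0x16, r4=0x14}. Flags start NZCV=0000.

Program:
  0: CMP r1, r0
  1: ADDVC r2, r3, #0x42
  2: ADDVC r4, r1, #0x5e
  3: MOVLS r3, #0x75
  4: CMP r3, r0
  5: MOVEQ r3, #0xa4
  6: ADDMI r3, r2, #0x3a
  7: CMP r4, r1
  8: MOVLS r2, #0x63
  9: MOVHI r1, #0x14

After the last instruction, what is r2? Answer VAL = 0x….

[0] flags=1010 → (cmp)
[1] flags=1010 VC?T → r2=0x58
[2] flags=1010 VC?T → r4=0x02
[3] flags=1010 LS?F → skip
[4] flags=0010 → (cmp)
[5] flags=0010 EQ?F → skip
[6] flags=0010 MI?F → skip
[7] flags=0000 → (cmp)
[8] flags=0000 LS?T → r2=0x63
[9] flags=0000 HI?F → skip

VAL = 0x63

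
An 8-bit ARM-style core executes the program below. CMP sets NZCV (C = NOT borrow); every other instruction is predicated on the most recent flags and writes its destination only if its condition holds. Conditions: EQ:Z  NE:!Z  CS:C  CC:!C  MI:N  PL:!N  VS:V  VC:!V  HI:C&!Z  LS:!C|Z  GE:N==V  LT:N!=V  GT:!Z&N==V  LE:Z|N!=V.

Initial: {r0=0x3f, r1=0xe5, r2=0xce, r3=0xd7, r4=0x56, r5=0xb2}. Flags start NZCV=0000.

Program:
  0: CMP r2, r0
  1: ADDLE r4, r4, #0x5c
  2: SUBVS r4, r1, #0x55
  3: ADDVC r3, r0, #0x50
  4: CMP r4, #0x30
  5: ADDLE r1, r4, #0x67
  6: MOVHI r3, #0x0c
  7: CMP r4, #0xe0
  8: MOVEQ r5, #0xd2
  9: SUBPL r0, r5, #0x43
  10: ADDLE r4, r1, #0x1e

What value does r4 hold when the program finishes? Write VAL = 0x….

VAL = 0x37

0: ✓ CMP  NZCV=1010
1: ✓ ADDLE  r4←0xb2
2: · SUBVS
3: ✓ ADDVC  r3←0x8f
4: ✓ CMP  NZCV=1010
5: ✓ ADDLE  r1←0x19
6: ✓ MOVHI  r3←0x0c
7: ✓ CMP  NZCV=1000
8: · MOVEQ
9: · SUBPL
10: ✓ ADDLE  r4←0x37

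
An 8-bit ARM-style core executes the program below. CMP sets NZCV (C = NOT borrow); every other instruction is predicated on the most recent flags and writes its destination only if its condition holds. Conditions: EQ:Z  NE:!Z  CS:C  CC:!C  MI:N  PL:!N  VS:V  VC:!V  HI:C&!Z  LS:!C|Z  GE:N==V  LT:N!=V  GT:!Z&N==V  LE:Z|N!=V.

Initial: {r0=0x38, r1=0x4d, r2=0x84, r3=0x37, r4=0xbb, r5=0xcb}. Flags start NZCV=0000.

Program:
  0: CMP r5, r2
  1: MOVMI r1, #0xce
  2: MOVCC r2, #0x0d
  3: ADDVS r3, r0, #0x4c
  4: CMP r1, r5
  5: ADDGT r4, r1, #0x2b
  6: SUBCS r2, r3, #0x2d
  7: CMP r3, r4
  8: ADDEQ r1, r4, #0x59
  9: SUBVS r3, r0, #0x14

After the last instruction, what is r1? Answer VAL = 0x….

[0] flags=0010 → (cmp)
[1] flags=0010 MI?F → skip
[2] flags=0010 CC?F → skip
[3] flags=0010 VS?F → skip
[4] flags=1001 → (cmp)
[5] flags=1001 GT?T → r4=0x78
[6] flags=1001 CS?F → skip
[7] flags=1000 → (cmp)
[8] flags=1000 EQ?F → skip
[9] flags=1000 VS?F → skip

VAL = 0x4d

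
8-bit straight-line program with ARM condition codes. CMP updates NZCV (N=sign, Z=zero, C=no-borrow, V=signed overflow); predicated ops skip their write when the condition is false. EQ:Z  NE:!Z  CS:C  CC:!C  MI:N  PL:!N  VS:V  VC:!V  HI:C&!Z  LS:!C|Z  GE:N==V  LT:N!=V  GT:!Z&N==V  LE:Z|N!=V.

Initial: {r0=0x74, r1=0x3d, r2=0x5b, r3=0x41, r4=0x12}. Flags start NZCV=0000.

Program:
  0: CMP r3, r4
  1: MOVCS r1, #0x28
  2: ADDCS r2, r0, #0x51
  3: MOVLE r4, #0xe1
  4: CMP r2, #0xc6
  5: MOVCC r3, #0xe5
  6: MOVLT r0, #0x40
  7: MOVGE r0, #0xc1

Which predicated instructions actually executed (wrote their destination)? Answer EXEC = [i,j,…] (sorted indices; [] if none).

EXEC = [1,2,5,6]

0: ✓ CMP  NZCV=0010
1: ✓ MOVCS  r1←0x28
2: ✓ ADDCS  r2←0xc5
3: · MOVLE
4: ✓ CMP  NZCV=1000
5: ✓ MOVCC  r3←0xe5
6: ✓ MOVLT  r0←0x40
7: · MOVGE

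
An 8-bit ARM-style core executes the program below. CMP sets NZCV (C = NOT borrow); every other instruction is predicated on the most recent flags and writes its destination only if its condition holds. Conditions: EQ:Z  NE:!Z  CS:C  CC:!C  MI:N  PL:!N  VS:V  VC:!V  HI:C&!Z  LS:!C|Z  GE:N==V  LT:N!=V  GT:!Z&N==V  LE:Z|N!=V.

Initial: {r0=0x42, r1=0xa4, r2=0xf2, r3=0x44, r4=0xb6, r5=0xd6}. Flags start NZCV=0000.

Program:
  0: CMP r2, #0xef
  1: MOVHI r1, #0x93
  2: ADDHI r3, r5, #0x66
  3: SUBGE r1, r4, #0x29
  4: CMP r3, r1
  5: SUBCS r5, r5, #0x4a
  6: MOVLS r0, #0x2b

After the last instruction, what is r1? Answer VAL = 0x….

VAL = 0x8d

0: ✓ CMP  NZCV=0010
1: ✓ MOVHI  r1←0x93
2: ✓ ADDHI  r3←0x3c
3: ✓ SUBGE  r1←0x8d
4: ✓ CMP  NZCV=1001
5: · SUBCS
6: ✓ MOVLS  r0←0x2b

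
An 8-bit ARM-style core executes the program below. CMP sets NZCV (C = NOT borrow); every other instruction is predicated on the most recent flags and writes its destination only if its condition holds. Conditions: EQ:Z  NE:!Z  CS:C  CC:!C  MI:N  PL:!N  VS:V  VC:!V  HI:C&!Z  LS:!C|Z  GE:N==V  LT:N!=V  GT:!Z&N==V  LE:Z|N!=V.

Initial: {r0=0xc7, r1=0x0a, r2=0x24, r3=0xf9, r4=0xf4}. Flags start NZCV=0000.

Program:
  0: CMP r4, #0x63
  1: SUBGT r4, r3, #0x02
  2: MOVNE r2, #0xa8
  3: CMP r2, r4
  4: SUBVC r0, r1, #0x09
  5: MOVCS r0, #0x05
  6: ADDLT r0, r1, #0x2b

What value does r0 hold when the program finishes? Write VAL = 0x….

VAL = 0x35

0: ✓ CMP  NZCV=1010
1: · SUBGT
2: ✓ MOVNE  r2←0xa8
3: ✓ CMP  NZCV=1000
4: ✓ SUBVC  r0←0x01
5: · MOVCS
6: ✓ ADDLT  r0←0x35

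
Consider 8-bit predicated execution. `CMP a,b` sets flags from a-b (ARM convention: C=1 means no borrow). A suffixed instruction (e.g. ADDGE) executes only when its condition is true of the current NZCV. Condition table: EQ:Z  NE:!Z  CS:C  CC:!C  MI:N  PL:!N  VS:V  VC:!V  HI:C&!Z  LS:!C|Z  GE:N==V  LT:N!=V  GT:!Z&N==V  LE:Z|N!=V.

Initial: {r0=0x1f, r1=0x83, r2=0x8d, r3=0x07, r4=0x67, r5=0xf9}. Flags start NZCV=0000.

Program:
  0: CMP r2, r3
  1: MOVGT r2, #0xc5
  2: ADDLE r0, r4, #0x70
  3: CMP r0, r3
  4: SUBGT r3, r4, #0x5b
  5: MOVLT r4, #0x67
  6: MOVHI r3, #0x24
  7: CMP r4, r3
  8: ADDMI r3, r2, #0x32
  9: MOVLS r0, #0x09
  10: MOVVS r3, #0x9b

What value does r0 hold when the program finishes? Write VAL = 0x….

0: ✓ CMP  NZCV=1010
1: · MOVGT
2: ✓ ADDLE  r0←0xd7
3: ✓ CMP  NZCV=1010
4: · SUBGT
5: ✓ MOVLT  r4←0x67
6: ✓ MOVHI  r3←0x24
7: ✓ CMP  NZCV=0010
8: · ADDMI
9: · MOVLS
10: · MOVVS

VAL = 0xd7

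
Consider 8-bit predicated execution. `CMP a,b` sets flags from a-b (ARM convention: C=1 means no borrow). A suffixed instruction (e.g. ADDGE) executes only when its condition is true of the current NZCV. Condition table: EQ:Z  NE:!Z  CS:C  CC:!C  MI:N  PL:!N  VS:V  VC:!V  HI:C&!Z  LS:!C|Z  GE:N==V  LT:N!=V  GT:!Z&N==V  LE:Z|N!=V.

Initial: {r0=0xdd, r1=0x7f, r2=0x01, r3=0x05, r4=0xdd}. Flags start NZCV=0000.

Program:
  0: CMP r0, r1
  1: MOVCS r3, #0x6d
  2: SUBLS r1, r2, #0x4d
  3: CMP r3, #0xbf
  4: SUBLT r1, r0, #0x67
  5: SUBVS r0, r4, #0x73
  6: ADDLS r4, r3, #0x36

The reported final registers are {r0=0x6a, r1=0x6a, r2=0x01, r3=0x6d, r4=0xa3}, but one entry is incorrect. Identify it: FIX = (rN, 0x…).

[0] flags=0011 → (cmp)
[1] flags=0011 CS?T → r3=0x6d
[2] flags=0011 LS?F → skip
[3] flags=1001 → (cmp)
[4] flags=1001 LT?F → skip
[5] flags=1001 VS?T → r0=0x6a
[6] flags=1001 LS?T → r4=0xa3

FIX = (r1, 0x7f)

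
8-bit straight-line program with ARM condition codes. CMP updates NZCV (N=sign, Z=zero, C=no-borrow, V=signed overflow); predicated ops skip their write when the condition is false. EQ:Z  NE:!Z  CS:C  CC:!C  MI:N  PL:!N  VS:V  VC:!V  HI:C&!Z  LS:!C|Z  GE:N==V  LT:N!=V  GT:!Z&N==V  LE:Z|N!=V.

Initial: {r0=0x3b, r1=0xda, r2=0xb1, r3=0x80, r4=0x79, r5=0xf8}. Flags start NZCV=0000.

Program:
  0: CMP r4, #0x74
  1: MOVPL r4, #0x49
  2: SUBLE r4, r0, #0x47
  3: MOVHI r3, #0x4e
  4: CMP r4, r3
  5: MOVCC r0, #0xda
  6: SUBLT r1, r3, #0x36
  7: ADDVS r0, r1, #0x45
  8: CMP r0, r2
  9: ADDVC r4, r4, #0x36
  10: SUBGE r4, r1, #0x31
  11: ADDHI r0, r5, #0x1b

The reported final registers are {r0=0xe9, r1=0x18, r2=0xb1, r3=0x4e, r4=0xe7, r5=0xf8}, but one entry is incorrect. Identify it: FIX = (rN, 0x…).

FIX = (r0, 0x13)

0: ✓ CMP  NZCV=0010
1: ✓ MOVPL  r4←0x49
2: · SUBLE
3: ✓ MOVHI  r3←0x4e
4: ✓ CMP  NZCV=1000
5: ✓ MOVCC  r0←0xda
6: ✓ SUBLT  r1←0x18
7: · ADDVS
8: ✓ CMP  NZCV=0010
9: ✓ ADDVC  r4←0x7f
10: ✓ SUBGE  r4←0xe7
11: ✓ ADDHI  r0←0x13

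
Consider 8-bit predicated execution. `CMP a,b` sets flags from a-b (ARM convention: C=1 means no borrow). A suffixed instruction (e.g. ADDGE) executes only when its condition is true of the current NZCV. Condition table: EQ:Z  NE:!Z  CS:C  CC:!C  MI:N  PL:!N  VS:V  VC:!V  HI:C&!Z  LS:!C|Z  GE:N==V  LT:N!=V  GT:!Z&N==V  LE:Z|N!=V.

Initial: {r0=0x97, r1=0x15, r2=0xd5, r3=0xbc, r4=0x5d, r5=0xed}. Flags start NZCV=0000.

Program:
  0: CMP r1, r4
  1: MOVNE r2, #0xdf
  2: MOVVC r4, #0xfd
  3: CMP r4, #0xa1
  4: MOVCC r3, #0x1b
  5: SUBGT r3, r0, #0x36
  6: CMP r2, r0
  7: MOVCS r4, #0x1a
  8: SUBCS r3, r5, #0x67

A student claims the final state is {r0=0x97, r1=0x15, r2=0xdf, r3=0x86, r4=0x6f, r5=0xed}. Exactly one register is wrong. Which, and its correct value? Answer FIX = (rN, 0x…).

FIX = (r4, 0x1a)

0: ✓ CMP  NZCV=1000
1: ✓ MOVNE  r2←0xdf
2: ✓ MOVVC  r4←0xfd
3: ✓ CMP  NZCV=0010
4: · MOVCC
5: ✓ SUBGT  r3←0x61
6: ✓ CMP  NZCV=0010
7: ✓ MOVCS  r4←0x1a
8: ✓ SUBCS  r3←0x86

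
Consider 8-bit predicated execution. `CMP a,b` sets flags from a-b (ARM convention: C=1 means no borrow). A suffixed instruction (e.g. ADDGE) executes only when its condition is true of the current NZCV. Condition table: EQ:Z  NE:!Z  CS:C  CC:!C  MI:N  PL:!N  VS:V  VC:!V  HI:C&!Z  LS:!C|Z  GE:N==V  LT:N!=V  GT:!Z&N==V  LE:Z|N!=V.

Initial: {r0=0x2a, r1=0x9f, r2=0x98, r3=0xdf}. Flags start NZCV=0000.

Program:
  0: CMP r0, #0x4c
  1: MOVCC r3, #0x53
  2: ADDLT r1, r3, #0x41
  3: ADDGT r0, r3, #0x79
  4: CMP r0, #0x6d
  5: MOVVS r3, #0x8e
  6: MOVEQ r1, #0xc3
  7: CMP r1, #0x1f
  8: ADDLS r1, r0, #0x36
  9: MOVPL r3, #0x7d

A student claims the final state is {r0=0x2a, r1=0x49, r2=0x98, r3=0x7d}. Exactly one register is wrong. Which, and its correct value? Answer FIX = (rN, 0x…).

FIX = (r1, 0x94)

0: ✓ CMP  NZCV=1000
1: ✓ MOVCC  r3←0x53
2: ✓ ADDLT  r1←0x94
3: · ADDGT
4: ✓ CMP  NZCV=1000
5: · MOVVS
6: · MOVEQ
7: ✓ CMP  NZCV=0011
8: · ADDLS
9: ✓ MOVPL  r3←0x7d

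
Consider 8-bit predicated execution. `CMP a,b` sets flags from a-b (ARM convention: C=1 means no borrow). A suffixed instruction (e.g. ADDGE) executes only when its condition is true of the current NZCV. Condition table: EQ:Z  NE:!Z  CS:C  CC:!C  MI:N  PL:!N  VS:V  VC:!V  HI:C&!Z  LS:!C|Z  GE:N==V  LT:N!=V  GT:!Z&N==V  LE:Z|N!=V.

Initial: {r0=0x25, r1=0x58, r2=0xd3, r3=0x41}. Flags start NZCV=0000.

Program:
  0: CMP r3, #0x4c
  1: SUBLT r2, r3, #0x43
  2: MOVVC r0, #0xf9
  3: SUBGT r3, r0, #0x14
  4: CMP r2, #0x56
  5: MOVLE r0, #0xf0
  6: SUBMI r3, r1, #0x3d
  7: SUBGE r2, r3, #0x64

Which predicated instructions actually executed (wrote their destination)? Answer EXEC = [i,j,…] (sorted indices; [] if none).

0: ✓ CMP  NZCV=1000
1: ✓ SUBLT  r2←0xfe
2: ✓ MOVVC  r0←0xf9
3: · SUBGT
4: ✓ CMP  NZCV=1010
5: ✓ MOVLE  r0←0xf0
6: ✓ SUBMI  r3←0x1b
7: · SUBGE

EXEC = [1,2,5,6]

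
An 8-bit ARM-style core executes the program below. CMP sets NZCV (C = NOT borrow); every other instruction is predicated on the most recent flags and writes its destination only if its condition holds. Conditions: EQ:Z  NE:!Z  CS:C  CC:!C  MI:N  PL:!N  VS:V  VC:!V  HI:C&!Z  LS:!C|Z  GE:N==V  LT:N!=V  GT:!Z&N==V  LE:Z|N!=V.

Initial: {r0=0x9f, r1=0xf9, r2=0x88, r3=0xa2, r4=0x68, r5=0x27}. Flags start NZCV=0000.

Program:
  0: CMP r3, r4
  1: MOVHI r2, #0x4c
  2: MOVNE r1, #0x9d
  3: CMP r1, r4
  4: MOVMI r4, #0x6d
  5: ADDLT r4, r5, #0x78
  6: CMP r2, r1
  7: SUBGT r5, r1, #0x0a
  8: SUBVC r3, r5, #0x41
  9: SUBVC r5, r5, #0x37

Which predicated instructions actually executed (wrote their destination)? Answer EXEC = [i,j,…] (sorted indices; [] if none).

EXEC = [1,2,5,7]

0: ✓ CMP  NZCV=0011
1: ✓ MOVHI  r2←0x4c
2: ✓ MOVNE  r1←0x9d
3: ✓ CMP  NZCV=0011
4: · MOVMI
5: ✓ ADDLT  r4←0x9f
6: ✓ CMP  NZCV=1001
7: ✓ SUBGT  r5←0x93
8: · SUBVC
9: · SUBVC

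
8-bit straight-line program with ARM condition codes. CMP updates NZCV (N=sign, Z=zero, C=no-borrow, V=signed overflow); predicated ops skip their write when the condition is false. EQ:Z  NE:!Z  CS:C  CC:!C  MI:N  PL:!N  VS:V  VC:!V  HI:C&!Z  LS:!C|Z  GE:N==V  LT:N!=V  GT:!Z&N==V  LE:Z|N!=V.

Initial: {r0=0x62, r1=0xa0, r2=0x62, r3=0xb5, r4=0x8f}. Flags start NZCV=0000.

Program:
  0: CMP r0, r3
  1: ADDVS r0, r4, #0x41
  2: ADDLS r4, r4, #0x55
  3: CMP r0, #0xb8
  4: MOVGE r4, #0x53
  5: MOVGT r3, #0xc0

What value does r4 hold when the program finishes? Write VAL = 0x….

[0] flags=1001 → (cmp)
[1] flags=1001 VS?T → r0=0xd0
[2] flags=1001 LS?T → r4=0xe4
[3] flags=0010 → (cmp)
[4] flags=0010 GE?T → r4=0x53
[5] flags=0010 GT?T → r3=0xc0

VAL = 0x53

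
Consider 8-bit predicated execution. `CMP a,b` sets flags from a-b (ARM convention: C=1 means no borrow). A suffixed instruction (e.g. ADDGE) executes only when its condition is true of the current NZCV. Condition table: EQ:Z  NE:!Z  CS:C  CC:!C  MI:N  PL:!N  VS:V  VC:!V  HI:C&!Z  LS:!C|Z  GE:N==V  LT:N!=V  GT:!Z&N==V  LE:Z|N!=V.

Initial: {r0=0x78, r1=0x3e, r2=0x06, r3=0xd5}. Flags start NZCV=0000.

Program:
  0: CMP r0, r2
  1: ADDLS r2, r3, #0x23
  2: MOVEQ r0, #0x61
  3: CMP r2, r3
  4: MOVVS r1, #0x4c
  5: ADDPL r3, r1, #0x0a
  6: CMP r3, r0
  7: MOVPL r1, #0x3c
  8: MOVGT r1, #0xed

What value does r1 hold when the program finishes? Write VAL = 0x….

0: ✓ CMP  NZCV=0010
1: · ADDLS
2: · MOVEQ
3: ✓ CMP  NZCV=0000
4: · MOVVS
5: ✓ ADDPL  r3←0x48
6: ✓ CMP  NZCV=1000
7: · MOVPL
8: · MOVGT

VAL = 0x3e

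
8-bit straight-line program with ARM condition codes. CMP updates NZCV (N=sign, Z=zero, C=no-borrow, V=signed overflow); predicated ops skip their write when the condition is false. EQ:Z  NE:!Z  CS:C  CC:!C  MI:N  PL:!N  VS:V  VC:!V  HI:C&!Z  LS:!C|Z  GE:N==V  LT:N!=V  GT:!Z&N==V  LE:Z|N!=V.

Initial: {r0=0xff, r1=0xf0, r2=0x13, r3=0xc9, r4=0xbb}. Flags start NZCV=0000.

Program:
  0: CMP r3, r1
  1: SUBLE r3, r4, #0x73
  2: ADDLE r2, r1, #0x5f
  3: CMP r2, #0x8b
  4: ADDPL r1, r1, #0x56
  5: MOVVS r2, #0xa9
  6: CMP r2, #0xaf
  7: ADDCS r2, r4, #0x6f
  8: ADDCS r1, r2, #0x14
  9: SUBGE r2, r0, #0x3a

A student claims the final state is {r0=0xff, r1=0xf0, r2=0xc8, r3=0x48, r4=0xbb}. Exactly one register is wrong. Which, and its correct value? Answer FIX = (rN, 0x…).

0: ✓ CMP  NZCV=1000
1: ✓ SUBLE  r3←0x48
2: ✓ ADDLE  r2←0x4f
3: ✓ CMP  NZCV=1001
4: · ADDPL
5: ✓ MOVVS  r2←0xa9
6: ✓ CMP  NZCV=1000
7: · ADDCS
8: · ADDCS
9: · SUBGE

FIX = (r2, 0xa9)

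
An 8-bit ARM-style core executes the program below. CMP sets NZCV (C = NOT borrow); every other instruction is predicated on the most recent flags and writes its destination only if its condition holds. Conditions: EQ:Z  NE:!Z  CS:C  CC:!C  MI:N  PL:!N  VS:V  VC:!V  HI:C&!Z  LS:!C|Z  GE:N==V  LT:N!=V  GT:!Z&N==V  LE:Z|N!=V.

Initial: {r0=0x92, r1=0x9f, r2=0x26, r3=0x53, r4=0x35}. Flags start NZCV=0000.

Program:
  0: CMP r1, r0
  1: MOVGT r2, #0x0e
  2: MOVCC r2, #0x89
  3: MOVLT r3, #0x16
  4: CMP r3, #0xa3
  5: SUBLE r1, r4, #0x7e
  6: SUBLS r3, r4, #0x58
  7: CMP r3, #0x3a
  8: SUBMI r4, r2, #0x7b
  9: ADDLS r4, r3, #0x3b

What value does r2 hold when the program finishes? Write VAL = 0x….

VAL = 0x0e

[0] flags=0010 → (cmp)
[1] flags=0010 GT?T → r2=0x0e
[2] flags=0010 CC?F → skip
[3] flags=0010 LT?F → skip
[4] flags=1001 → (cmp)
[5] flags=1001 LE?F → skip
[6] flags=1001 LS?T → r3=0xdd
[7] flags=1010 → (cmp)
[8] flags=1010 MI?T → r4=0x93
[9] flags=1010 LS?F → skip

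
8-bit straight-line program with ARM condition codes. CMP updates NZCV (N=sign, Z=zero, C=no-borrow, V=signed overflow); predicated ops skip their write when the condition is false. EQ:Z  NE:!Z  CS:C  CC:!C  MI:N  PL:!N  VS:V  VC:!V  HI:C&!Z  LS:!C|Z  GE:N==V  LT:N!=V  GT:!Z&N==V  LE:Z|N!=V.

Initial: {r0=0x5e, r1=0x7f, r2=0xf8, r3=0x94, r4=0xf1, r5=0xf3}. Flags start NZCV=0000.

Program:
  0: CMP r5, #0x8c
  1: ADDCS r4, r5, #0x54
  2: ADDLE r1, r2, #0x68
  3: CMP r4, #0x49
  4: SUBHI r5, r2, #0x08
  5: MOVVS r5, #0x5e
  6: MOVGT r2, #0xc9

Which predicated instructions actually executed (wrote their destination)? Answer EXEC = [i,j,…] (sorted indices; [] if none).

EXEC = [1]

[0] flags=0010 → (cmp)
[1] flags=0010 CS?T → r4=0x47
[2] flags=0010 LE?F → skip
[3] flags=1000 → (cmp)
[4] flags=1000 HI?F → skip
[5] flags=1000 VS?F → skip
[6] flags=1000 GT?F → skip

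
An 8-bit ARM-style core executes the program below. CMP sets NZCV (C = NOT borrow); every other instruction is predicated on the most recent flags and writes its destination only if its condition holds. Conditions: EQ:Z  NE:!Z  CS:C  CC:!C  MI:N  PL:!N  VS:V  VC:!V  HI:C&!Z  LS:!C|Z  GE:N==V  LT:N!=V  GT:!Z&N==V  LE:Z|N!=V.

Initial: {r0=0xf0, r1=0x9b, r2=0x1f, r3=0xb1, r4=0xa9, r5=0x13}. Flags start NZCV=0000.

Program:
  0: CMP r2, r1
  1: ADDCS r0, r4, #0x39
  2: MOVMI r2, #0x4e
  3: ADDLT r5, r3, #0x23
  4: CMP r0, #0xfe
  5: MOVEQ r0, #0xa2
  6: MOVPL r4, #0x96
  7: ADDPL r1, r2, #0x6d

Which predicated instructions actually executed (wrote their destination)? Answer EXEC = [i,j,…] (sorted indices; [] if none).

EXEC = [2]

0: ✓ CMP  NZCV=1001
1: · ADDCS
2: ✓ MOVMI  r2←0x4e
3: · ADDLT
4: ✓ CMP  NZCV=1000
5: · MOVEQ
6: · MOVPL
7: · ADDPL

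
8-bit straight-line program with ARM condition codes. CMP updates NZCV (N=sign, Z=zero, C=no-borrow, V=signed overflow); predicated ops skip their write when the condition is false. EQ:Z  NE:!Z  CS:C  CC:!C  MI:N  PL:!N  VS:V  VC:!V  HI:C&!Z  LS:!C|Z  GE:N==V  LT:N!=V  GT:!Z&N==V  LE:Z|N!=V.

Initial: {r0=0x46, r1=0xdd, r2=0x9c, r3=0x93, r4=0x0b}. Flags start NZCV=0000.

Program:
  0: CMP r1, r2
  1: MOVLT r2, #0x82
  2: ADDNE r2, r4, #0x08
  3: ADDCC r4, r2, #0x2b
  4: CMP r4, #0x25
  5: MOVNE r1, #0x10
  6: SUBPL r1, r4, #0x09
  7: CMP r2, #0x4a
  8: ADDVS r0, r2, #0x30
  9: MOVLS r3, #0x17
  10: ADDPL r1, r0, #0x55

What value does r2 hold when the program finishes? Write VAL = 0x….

VAL = 0x13

[0] flags=0010 → (cmp)
[1] flags=0010 LT?F → skip
[2] flags=0010 NE?T → r2=0x13
[3] flags=0010 CC?F → skip
[4] flags=1000 → (cmp)
[5] flags=1000 NE?T → r1=0x10
[6] flags=1000 PL?F → skip
[7] flags=1000 → (cmp)
[8] flags=1000 VS?F → skip
[9] flags=1000 LS?T → r3=0x17
[10] flags=1000 PL?F → skip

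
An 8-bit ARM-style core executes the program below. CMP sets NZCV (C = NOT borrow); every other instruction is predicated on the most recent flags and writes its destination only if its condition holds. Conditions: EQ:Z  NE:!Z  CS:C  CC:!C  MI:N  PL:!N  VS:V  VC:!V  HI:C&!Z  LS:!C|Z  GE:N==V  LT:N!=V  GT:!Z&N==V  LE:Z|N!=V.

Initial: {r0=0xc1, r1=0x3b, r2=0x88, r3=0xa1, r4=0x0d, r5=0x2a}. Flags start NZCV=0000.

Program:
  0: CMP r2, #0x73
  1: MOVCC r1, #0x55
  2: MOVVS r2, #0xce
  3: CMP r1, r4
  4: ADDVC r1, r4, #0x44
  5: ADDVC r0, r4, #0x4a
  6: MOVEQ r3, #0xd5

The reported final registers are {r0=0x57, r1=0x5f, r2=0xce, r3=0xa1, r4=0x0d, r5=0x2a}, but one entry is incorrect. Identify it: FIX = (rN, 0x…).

0: ✓ CMP  NZCV=0011
1: · MOVCC
2: ✓ MOVVS  r2←0xce
3: ✓ CMP  NZCV=0010
4: ✓ ADDVC  r1←0x51
5: ✓ ADDVC  r0←0x57
6: · MOVEQ

FIX = (r1, 0x51)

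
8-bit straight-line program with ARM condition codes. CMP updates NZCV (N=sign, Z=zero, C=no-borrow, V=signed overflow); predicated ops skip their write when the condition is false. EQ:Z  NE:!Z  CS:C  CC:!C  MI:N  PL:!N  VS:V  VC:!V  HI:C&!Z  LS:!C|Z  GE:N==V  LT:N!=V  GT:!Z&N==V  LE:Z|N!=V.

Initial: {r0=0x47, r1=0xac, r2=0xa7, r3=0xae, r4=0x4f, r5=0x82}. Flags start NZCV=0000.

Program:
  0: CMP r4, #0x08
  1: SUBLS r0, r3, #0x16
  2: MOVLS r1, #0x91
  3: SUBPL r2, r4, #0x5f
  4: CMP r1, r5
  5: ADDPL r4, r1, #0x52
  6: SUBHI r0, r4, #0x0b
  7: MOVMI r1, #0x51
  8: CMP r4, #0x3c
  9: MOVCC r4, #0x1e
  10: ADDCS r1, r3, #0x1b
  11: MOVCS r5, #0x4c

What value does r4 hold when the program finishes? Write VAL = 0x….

[0] flags=0010 → (cmp)
[1] flags=0010 LS?F → skip
[2] flags=0010 LS?F → skip
[3] flags=0010 PL?T → r2=0xf0
[4] flags=0010 → (cmp)
[5] flags=0010 PL?T → r4=0xfe
[6] flags=0010 HI?T → r0=0xf3
[7] flags=0010 MI?F → skip
[8] flags=1010 → (cmp)
[9] flags=1010 CC?F → skip
[10] flags=1010 CS?T → r1=0xc9
[11] flags=1010 CS?T → r5=0x4c

VAL = 0xfe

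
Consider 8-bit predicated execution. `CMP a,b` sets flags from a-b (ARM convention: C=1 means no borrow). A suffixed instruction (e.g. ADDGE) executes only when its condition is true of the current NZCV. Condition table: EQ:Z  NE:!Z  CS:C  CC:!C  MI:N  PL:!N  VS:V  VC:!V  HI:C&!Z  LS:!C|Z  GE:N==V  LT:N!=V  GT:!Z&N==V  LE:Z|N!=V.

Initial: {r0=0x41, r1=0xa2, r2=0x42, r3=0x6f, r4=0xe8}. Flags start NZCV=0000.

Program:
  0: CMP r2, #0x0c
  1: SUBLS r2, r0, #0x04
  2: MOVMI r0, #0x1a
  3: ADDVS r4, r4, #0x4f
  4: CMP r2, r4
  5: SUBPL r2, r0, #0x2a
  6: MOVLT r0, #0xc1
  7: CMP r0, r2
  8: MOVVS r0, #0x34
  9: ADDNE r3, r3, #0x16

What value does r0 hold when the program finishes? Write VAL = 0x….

[0] flags=0010 → (cmp)
[1] flags=0010 LS?F → skip
[2] flags=0010 MI?F → skip
[3] flags=0010 VS?F → skip
[4] flags=0000 → (cmp)
[5] flags=0000 PL?T → r2=0x17
[6] flags=0000 LT?F → skip
[7] flags=0010 → (cmp)
[8] flags=0010 VS?F → skip
[9] flags=0010 NE?T → r3=0x85

VAL = 0x41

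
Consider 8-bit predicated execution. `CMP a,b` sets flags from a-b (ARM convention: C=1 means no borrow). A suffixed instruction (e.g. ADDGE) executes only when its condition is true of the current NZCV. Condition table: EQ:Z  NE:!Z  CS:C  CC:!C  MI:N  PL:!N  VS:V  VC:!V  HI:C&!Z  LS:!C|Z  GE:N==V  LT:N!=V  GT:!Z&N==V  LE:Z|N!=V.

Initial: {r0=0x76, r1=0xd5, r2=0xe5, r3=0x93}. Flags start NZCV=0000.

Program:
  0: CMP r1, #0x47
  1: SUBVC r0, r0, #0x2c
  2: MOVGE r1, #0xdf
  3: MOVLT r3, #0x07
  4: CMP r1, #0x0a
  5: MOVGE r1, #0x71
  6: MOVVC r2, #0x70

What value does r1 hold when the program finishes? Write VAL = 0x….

VAL = 0xd5

[0] flags=1010 → (cmp)
[1] flags=1010 VC?T → r0=0x4a
[2] flags=1010 GE?F → skip
[3] flags=1010 LT?T → r3=0x07
[4] flags=1010 → (cmp)
[5] flags=1010 GE?F → skip
[6] flags=1010 VC?T → r2=0x70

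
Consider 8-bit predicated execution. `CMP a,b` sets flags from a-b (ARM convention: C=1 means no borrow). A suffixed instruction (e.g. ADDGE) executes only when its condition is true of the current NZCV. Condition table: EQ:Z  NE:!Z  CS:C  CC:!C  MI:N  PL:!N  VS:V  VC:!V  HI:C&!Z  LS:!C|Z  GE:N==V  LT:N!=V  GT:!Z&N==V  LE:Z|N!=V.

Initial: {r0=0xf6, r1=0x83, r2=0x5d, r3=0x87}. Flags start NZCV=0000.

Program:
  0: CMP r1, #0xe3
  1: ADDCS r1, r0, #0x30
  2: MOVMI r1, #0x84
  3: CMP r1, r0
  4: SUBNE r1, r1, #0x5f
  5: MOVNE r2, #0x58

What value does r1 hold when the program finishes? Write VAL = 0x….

0: ✓ CMP  NZCV=1000
1: · ADDCS
2: ✓ MOVMI  r1←0x84
3: ✓ CMP  NZCV=1000
4: ✓ SUBNE  r1←0x25
5: ✓ MOVNE  r2←0x58

VAL = 0x25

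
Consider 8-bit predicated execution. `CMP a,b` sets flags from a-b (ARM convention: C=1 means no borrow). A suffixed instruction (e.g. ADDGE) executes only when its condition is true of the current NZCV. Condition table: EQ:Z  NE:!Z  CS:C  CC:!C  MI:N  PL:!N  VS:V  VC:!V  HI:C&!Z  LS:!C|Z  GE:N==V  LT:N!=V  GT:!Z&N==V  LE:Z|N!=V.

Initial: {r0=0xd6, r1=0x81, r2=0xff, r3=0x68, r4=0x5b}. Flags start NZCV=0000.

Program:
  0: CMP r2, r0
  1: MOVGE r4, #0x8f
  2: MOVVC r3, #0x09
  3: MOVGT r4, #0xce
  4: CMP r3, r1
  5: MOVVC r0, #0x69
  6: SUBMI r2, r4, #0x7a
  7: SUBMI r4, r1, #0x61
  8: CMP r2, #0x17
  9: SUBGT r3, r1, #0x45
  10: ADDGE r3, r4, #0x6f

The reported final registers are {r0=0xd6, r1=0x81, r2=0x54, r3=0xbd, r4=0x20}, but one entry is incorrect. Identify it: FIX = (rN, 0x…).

FIX = (r3, 0x8f)

0: ✓ CMP  NZCV=0010
1: ✓ MOVGE  r4←0x8f
2: ✓ MOVVC  r3←0x09
3: ✓ MOVGT  r4←0xce
4: ✓ CMP  NZCV=1001
5: · MOVVC
6: ✓ SUBMI  r2←0x54
7: ✓ SUBMI  r4←0x20
8: ✓ CMP  NZCV=0010
9: ✓ SUBGT  r3←0x3c
10: ✓ ADDGE  r3←0x8f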